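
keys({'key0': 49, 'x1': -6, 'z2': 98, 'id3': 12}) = ['key0', 'x1', 'z2', 'id3']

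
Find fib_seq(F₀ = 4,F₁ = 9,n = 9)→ F_2 = F_1 + F_0 = 13
F_3 = F_2 + F_1 = 22
F_4 = F_3 + F_2 = 35
...
= [4, 9, 13, 22, 35, 57, 92, 149, 241]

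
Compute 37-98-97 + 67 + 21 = -70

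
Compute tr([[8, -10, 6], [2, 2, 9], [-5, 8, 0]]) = 10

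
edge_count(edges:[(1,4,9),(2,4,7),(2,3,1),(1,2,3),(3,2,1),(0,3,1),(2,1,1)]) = 7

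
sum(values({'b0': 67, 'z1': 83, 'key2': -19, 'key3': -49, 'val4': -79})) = 3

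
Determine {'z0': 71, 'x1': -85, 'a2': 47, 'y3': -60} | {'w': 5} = {'z0': 71, 'x1': -85, 'a2': 47, 'y3': -60, 'w': 5}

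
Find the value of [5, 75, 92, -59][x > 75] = keep x where x > 75: 5✗, 75✗, 92✓, -59✗
= [92]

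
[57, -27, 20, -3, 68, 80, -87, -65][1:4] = [-27, 20, -3]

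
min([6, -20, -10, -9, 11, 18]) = -20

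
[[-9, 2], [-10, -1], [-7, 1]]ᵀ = [[-9, -10, -7], [2, -1, 1]]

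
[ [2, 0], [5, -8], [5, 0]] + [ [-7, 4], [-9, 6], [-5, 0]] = [[-5, 4], [-4, -2], [0, 0]]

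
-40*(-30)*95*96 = 10944000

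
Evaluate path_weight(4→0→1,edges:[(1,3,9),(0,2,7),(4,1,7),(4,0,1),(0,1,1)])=w(4→0)=1 + w(0→1)=1
= 2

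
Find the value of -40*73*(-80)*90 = 21024000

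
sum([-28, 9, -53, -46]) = -118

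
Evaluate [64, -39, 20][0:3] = [64, -39, 20]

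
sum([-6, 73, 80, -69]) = (-6) + 73 + 80 + (-69)
= 78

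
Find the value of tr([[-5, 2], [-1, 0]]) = diagonal: (-5) + 0
= -5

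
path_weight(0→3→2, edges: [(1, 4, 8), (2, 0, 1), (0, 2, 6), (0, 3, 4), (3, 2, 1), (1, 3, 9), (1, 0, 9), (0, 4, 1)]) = w(0→3)=4 + w(3→2)=1
= 5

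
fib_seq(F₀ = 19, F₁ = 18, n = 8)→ F_2 = F_1 + F_0 = 37
F_3 = F_2 + F_1 = 55
F_4 = F_3 + F_2 = 92
...
= [19, 18, 37, 55, 92, 147, 239, 386]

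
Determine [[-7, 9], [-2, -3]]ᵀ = [[-7, -2], [9, -3]]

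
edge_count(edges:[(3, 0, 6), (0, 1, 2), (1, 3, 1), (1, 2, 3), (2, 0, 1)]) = 5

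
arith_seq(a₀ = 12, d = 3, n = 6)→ [12, 15, 18, 21, 24, 27]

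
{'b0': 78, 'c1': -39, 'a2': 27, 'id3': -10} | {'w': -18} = {'b0': 78, 'c1': -39, 'a2': 27, 'id3': -10, 'w': -18}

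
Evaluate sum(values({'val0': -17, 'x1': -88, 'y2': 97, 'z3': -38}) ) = -46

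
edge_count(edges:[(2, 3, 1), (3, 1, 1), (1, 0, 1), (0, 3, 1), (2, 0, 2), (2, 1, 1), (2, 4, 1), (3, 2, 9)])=8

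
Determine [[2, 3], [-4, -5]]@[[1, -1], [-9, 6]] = C[0][0] = (2)*(1) + (3)*(-9) = -25
C[0][1] = (2)*(-1) + (3)*(6) = 16
C[1][0] = (-4)*(1) + (-5)*(-9) = 41
C[1][1] = (-4)*(-1) + (-5)*(6) = -26
= [[-25, 16], [41, -26]]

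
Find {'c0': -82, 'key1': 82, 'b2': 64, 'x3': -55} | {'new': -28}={'c0': -82, 'key1': 82, 'b2': 64, 'x3': -55, 'new': -28}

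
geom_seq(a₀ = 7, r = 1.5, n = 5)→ [7.0, 10.5, 15.75, 23.625, 35.4375]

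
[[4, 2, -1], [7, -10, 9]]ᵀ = [[4, 7], [2, -10], [-1, 9]]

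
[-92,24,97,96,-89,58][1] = 24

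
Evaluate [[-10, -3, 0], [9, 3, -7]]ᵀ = [[-10, 9], [-3, 3], [0, -7]]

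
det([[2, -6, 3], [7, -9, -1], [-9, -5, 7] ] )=-244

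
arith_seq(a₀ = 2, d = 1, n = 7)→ [2, 3, 4, 5, 6, 7, 8]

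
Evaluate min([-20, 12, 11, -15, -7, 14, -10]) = -20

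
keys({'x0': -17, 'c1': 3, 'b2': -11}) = ['x0', 'c1', 'b2']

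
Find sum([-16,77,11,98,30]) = 200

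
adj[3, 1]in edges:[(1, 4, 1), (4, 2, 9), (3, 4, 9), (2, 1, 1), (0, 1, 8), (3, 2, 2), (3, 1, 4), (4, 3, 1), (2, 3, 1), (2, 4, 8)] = 4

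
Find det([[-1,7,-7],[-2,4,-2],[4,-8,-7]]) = -110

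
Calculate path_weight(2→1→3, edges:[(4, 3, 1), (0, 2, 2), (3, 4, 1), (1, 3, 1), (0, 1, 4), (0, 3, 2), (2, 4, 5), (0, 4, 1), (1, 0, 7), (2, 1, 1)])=w(2→1)=1 + w(1→3)=1
= 2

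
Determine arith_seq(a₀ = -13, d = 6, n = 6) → a_0 = -13 + 0*6 = -13
a_1 = -13 + 1*6 = -7
a_2 = -13 + 2*6 = -1
...
= [-13, -7, -1, 5, 11, 17]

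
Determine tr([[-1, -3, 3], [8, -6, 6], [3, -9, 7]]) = diagonal: (-1) + (-6) + 7
= 0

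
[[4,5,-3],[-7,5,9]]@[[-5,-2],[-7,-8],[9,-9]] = C[0][0] = (4)*(-5) + (5)*(-7) + (-3)*(9) = -82
C[0][1] = (4)*(-2) + (5)*(-8) + (-3)*(-9) = -21
C[1][0] = (-7)*(-5) + (5)*(-7) + (9)*(9) = 81
C[1][1] = (-7)*(-2) + (5)*(-8) + (9)*(-9) = -107
= [[-82, -21], [81, -107]]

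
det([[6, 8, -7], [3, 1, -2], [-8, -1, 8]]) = -63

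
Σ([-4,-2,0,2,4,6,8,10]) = 24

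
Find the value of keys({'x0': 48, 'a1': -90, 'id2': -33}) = ['x0', 'a1', 'id2']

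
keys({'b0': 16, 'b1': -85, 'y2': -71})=['b0', 'b1', 'y2']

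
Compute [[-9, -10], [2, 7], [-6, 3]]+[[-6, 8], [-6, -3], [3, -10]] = [[-15, -2], [-4, 4], [-3, -7]]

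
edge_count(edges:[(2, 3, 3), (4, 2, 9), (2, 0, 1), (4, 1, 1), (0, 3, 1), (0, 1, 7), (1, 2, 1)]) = 7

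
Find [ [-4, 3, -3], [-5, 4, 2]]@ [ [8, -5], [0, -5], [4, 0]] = C[0][0] = (-4)*(8) + (3)*(0) + (-3)*(4) = -44
C[0][1] = (-4)*(-5) + (3)*(-5) + (-3)*(0) = 5
C[1][0] = (-5)*(8) + (4)*(0) + (2)*(4) = -32
C[1][1] = (-5)*(-5) + (4)*(-5) + (2)*(0) = 5
= [[-44, 5], [-32, 5]]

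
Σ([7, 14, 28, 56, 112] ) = 217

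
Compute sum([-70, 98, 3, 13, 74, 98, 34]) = 250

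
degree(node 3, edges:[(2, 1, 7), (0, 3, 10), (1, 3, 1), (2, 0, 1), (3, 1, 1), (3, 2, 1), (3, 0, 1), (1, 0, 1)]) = 5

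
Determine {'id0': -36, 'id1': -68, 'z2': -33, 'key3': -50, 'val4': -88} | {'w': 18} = {'id0': -36, 'id1': -68, 'z2': -33, 'key3': -50, 'val4': -88, 'w': 18}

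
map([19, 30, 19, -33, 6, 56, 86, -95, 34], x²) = (19)²=361, (30)²=900, (19)²=361, (-33)²=1089, (6)²=36, (56)²=3136, (86)²=7396, (-95)²=9025, (34)²=1156
= [361, 900, 361, 1089, 36, 3136, 7396, 9025, 1156]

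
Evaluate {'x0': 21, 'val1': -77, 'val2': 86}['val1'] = -77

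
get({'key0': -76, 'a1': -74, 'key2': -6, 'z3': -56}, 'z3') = -56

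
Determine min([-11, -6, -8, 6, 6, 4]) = -11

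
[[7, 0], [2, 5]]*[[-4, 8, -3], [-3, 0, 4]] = [[-28, 56, -21], [-23, 16, 14]]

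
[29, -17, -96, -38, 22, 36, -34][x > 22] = keep x where x > 22: 29✓, -17✗, -96✗, -38✗, 22✗, 36✓, -34✗
= [29, 36]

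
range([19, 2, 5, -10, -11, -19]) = 38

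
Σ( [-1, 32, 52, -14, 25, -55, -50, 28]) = (-1) + 32 + 52 + (-14) + 25 + (-55) + (-50) + 28
= 17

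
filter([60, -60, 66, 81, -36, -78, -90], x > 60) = keep x where x > 60: 60✗, -60✗, 66✓, 81✓, -36✗, -78✗, -90✗
= [66, 81]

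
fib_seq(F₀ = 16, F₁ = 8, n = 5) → F_2 = F_1 + F_0 = 24
F_3 = F_2 + F_1 = 32
F_4 = F_3 + F_2 = 56
= [16, 8, 24, 32, 56]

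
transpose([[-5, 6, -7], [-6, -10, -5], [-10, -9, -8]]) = [[-5, -6, -10], [6, -10, -9], [-7, -5, -8]]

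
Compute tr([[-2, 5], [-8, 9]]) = 7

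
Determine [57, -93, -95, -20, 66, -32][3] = -20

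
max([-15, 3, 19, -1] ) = 19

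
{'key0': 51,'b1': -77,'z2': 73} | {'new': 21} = {'key0': 51, 'b1': -77, 'z2': 73, 'new': 21}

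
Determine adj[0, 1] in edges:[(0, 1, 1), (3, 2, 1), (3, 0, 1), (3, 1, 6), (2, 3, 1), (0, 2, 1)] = 1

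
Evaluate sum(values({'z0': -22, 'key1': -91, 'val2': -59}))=-172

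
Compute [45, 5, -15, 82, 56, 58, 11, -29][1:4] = [5, -15, 82]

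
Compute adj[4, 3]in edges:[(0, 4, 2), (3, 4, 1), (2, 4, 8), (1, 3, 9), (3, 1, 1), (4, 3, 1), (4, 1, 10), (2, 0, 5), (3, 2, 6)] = 1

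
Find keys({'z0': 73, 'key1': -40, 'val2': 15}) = ['z0', 'key1', 'val2']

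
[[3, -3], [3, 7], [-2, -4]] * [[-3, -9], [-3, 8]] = [[0, -51], [-30, 29], [18, -14]]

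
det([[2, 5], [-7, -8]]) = (2)*(-8) - (5)*(-7)
= 19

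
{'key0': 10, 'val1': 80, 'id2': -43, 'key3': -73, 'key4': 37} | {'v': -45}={'key0': 10, 'val1': 80, 'id2': -43, 'key3': -73, 'key4': 37, 'v': -45}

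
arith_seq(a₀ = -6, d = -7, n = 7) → a_0 = -6 + 0*-7 = -6
a_1 = -6 + 1*-7 = -13
a_2 = -6 + 2*-7 = -20
...
= [-6, -13, -20, -27, -34, -41, -48]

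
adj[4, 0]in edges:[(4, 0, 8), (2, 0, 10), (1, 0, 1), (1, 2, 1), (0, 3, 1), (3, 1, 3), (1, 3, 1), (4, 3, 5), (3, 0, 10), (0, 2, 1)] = 8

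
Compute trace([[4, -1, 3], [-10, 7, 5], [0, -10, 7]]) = 18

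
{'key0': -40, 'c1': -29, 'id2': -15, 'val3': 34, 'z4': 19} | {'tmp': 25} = {'key0': -40, 'c1': -29, 'id2': -15, 'val3': 34, 'z4': 19, 'tmp': 25}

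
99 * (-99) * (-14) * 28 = 3841992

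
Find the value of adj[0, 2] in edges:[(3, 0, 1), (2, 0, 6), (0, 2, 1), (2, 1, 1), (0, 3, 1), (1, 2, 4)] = 1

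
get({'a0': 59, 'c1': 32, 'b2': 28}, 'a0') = 59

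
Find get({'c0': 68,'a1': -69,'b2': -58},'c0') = 68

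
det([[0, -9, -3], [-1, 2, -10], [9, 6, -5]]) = (1)*(0)*det([[2, -10], [6, -5]]) + (-1)*(-9)*det([[-1, -10], [9, -5]]) + (1)*(-3)*det([[-1, 2], [9, 6]])
= 0 + 855 + 72
= 927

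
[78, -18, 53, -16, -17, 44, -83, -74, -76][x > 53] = keep x where x > 53: 78✓, -18✗, 53✗, -16✗, -17✗, 44✗, -83✗, -74✗, -76✗
= [78]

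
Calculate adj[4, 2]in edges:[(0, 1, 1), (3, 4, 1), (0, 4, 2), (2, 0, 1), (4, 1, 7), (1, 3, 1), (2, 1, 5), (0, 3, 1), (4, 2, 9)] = 9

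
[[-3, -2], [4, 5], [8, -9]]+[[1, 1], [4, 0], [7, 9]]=[[-2, -1], [8, 5], [15, 0]]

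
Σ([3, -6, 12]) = 3 + -6 + 12
= 9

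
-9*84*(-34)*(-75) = -1927800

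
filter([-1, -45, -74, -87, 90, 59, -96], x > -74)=[-1, -45, 90, 59]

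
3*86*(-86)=-22188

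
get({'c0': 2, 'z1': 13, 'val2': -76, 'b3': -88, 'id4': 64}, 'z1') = 13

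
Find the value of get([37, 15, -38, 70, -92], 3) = 70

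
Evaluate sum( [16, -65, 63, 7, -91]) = 16 + (-65) + 63 + 7 + (-91)
= -70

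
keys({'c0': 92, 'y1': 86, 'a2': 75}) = ['c0', 'y1', 'a2']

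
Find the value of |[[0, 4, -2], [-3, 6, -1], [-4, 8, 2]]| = (1)*(0)*det([[6, -1], [8, 2]]) + (-1)*(4)*det([[-3, -1], [-4, 2]]) + (1)*(-2)*det([[-3, 6], [-4, 8]])
= 0 + 40 + 0
= 40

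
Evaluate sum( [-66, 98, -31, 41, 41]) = 83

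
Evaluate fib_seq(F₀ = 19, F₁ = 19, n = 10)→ [19, 19, 38, 57, 95, 152, 247, 399, 646, 1045]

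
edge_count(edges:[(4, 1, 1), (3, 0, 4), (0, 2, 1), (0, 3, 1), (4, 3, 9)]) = 5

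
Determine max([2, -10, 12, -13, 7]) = 12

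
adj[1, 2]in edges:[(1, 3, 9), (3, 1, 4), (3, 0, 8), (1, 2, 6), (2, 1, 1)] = 6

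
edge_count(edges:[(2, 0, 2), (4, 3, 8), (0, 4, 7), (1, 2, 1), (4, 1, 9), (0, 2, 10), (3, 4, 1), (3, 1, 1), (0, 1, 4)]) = 9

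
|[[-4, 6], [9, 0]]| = -54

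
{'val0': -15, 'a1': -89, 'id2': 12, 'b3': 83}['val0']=-15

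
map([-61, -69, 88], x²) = (-61)²=3721, (-69)²=4761, (88)²=7744
= [3721, 4761, 7744]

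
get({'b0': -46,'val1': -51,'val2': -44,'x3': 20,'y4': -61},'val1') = -51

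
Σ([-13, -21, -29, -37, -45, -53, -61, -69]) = -328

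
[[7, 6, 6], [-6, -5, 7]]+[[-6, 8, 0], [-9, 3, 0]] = [[1, 14, 6], [-15, -2, 7]]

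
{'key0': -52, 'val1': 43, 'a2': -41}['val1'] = 43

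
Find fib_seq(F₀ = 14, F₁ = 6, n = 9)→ F_2 = F_1 + F_0 = 20
F_3 = F_2 + F_1 = 26
F_4 = F_3 + F_2 = 46
...
= [14, 6, 20, 26, 46, 72, 118, 190, 308]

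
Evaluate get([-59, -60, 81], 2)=81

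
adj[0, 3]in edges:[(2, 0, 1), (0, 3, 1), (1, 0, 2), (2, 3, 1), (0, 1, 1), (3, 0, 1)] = 1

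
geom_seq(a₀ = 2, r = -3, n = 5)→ [2, -6, 18, -54, 162]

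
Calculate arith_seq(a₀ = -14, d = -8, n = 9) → a_0 = -14 + 0*-8 = -14
a_1 = -14 + 1*-8 = -22
a_2 = -14 + 2*-8 = -30
...
= [-14, -22, -30, -38, -46, -54, -62, -70, -78]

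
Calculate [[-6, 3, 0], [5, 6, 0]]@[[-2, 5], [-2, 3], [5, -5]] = [[6, -21], [-22, 43]]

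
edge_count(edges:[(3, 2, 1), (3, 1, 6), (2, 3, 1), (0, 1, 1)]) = 4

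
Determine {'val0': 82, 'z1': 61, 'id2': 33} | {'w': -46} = {'val0': 82, 'z1': 61, 'id2': 33, 'w': -46}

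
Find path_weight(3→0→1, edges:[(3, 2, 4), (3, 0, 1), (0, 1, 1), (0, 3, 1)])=2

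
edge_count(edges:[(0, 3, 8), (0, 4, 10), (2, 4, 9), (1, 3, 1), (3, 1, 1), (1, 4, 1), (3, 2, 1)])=7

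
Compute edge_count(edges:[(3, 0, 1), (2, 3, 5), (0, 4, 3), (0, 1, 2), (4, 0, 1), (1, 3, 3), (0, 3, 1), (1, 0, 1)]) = 8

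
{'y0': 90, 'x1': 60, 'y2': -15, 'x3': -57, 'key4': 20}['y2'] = -15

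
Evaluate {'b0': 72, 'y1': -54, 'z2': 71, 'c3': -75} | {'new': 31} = {'b0': 72, 'y1': -54, 'z2': 71, 'c3': -75, 'new': 31}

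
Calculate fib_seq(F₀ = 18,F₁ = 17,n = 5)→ [18, 17, 35, 52, 87]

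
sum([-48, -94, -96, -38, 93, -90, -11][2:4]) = -134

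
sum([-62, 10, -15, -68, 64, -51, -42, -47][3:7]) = slice → [-68, 64, -51, -42]
(-68) + 64 + (-51) + (-42)
= -97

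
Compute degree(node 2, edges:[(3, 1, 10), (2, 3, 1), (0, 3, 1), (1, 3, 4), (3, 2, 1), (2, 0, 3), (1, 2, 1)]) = 4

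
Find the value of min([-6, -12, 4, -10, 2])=-12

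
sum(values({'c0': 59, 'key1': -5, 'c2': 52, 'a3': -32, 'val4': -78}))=59 + (-5) + 52 + (-32) + (-78)
= -4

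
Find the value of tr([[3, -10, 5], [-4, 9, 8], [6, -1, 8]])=20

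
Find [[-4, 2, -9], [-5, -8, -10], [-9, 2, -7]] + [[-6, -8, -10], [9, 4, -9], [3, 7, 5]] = [[-10, -6, -19], [4, -4, -19], [-6, 9, -2]]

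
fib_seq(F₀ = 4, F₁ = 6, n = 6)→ F_2 = F_1 + F_0 = 10
F_3 = F_2 + F_1 = 16
F_4 = F_3 + F_2 = 26
...
= [4, 6, 10, 16, 26, 42]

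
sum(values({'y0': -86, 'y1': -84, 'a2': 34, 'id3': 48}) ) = (-86) + (-84) + 34 + 48
= -88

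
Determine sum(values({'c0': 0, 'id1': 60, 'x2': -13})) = 47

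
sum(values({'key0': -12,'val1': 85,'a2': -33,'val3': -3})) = (-12) + 85 + (-33) + (-3)
= 37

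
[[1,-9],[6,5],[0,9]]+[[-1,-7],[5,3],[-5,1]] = [[0, -16], [11, 8], [-5, 10]]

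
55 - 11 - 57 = -13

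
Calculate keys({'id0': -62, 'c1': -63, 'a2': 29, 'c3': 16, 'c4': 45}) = ['id0', 'c1', 'a2', 'c3', 'c4']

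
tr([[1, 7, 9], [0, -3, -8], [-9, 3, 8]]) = diagonal: 1 + (-3) + 8
= 6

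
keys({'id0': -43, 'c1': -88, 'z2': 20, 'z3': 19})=['id0', 'c1', 'z2', 'z3']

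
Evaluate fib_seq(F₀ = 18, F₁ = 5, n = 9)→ F_2 = F_1 + F_0 = 23
F_3 = F_2 + F_1 = 28
F_4 = F_3 + F_2 = 51
...
= [18, 5, 23, 28, 51, 79, 130, 209, 339]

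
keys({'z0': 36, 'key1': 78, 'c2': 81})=['z0', 'key1', 'c2']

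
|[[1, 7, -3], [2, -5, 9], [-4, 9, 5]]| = -422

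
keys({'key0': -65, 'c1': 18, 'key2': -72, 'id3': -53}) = ['key0', 'c1', 'key2', 'id3']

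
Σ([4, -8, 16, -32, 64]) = 44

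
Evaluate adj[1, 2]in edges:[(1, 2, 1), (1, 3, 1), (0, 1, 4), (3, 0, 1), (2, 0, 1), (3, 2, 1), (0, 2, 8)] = 1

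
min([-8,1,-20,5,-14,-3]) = -20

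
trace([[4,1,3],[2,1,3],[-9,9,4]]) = diagonal: 4 + 1 + 4
= 9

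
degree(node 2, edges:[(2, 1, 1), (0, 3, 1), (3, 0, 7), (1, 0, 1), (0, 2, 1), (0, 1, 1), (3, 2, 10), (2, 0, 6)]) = 4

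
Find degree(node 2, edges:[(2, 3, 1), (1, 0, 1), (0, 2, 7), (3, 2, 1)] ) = incident: (2,3), (0,2), (3,2)
= 3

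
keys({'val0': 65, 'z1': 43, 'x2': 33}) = ['val0', 'z1', 'x2']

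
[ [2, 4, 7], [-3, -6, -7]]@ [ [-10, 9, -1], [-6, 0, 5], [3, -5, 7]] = C[0][0] = (2)*(-10) + (4)*(-6) + (7)*(3) = -23
C[0][1] = (2)*(9) + (4)*(0) + (7)*(-5) = -17
C[0][2] = (2)*(-1) + (4)*(5) + (7)*(7) = 67
C[1][0] = (-3)*(-10) + (-6)*(-6) + (-7)*(3) = 45
C[1][1] = (-3)*(9) + (-6)*(0) + (-7)*(-5) = 8
C[1][2] = (-3)*(-1) + (-6)*(5) + (-7)*(7) = -76
= [[-23, -17, 67], [45, 8, -76]]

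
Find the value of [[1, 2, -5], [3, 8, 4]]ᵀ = [[1, 3], [2, 8], [-5, 4]]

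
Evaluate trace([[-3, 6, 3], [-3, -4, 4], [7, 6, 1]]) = -6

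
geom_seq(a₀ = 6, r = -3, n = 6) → a_0 = 6*(-3)^0 = 6
a_1 = 6*(-3)^1 = -18
a_2 = 6*(-3)^2 = 54
...
= [6, -18, 54, -162, 486, -1458]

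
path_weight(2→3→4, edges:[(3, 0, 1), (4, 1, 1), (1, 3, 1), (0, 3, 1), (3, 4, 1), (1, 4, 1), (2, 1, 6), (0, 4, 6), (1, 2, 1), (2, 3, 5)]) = 6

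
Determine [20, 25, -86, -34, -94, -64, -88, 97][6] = -88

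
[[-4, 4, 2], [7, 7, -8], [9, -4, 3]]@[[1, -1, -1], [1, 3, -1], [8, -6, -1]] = [[16, 4, -2], [-50, 62, -6], [29, -39, -8]]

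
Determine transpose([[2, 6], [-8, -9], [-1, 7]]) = [[2, -8, -1], [6, -9, 7]]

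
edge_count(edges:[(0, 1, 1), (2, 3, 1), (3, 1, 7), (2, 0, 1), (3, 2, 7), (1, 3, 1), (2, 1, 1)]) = 7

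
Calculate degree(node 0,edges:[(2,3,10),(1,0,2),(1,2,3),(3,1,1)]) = 1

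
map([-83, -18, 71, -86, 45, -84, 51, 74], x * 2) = [-166, -36, 142, -172, 90, -168, 102, 148]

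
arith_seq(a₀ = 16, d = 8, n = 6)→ a_0 = 16 + 0*8 = 16
a_1 = 16 + 1*8 = 24
a_2 = 16 + 2*8 = 32
...
= [16, 24, 32, 40, 48, 56]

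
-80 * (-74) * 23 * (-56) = -7624960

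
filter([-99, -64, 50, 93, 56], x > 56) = [93]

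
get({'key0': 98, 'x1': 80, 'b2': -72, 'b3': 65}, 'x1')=80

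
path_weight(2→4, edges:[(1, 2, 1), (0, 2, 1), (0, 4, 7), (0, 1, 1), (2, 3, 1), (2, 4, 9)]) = w(2→4)=9
= 9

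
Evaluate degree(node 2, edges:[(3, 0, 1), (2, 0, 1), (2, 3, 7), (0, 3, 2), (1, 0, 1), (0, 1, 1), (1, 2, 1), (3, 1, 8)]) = incident: (2,0), (2,3), (1,2)
= 3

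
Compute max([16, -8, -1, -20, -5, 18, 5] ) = 18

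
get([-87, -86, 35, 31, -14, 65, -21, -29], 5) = 65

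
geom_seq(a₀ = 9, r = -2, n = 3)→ [9, -18, 36]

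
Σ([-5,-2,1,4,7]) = (-5) + (-2) + 1 + 4 + 7
= 5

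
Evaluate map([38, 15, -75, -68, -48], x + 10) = 38+10=48, 15+10=25, -75+10=-65, -68+10=-58, -48+10=-38
= [48, 25, -65, -58, -38]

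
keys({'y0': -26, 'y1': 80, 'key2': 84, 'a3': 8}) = ['y0', 'y1', 'key2', 'a3']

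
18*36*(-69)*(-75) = 3353400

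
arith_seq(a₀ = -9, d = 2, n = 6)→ a_0 = -9 + 0*2 = -9
a_1 = -9 + 1*2 = -7
a_2 = -9 + 2*2 = -5
...
= [-9, -7, -5, -3, -1, 1]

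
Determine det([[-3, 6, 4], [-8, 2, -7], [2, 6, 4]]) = (1)*(-3)*det([[2, -7], [6, 4]]) + (-1)*(6)*det([[-8, -7], [2, 4]]) + (1)*(4)*det([[-8, 2], [2, 6]])
= -150 + 108 + -208
= -250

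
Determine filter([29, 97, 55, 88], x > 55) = keep x where x > 55: 29✗, 97✓, 55✗, 88✓
= [97, 88]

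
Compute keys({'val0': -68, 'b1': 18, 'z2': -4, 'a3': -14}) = ['val0', 'b1', 'z2', 'a3']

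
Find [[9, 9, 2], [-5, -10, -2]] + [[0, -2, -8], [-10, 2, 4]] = [[9, 7, -6], [-15, -8, 2]]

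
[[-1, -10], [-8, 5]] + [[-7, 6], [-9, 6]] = [[-8, -4], [-17, 11]]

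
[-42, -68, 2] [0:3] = [-42, -68, 2]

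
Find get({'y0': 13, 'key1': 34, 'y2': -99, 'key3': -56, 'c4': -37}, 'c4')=-37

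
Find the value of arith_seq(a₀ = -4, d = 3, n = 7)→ a_0 = -4 + 0*3 = -4
a_1 = -4 + 1*3 = -1
a_2 = -4 + 2*3 = 2
...
= [-4, -1, 2, 5, 8, 11, 14]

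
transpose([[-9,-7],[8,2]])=[[-9, 8], [-7, 2]]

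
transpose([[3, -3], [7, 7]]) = [[3, 7], [-3, 7]]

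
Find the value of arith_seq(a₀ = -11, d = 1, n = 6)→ a_0 = -11 + 0*1 = -11
a_1 = -11 + 1*1 = -10
a_2 = -11 + 2*1 = -9
...
= [-11, -10, -9, -8, -7, -6]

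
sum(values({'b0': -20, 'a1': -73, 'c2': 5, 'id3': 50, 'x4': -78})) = (-20) + (-73) + 5 + 50 + (-78)
= -116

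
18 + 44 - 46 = 16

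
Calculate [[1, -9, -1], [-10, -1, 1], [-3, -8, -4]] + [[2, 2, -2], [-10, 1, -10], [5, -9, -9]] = [[3, -7, -3], [-20, 0, -9], [2, -17, -13]]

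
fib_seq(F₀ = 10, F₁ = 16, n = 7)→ F_2 = F_1 + F_0 = 26
F_3 = F_2 + F_1 = 42
F_4 = F_3 + F_2 = 68
...
= [10, 16, 26, 42, 68, 110, 178]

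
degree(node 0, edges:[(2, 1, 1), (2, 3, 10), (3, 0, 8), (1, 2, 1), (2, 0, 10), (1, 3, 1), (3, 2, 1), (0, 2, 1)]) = 3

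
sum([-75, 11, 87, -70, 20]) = (-75) + 11 + 87 + (-70) + 20
= -27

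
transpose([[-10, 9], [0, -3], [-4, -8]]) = [[-10, 0, -4], [9, -3, -8]]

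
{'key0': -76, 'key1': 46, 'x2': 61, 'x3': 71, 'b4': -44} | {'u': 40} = {'key0': -76, 'key1': 46, 'x2': 61, 'x3': 71, 'b4': -44, 'u': 40}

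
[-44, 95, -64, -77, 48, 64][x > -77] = keep x where x > -77: -44✓, 95✓, -64✓, -77✗, 48✓, 64✓
= [-44, 95, -64, 48, 64]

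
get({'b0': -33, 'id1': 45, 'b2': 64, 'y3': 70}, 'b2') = 64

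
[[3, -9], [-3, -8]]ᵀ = [[3, -3], [-9, -8]]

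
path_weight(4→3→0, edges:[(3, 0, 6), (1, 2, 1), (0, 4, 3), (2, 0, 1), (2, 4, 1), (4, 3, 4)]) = 10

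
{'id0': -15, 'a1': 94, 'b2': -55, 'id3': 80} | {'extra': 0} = {'id0': -15, 'a1': 94, 'b2': -55, 'id3': 80, 'extra': 0}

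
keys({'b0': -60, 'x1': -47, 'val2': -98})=['b0', 'x1', 'val2']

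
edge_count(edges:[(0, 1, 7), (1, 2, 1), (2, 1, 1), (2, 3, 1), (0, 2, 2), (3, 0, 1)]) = 6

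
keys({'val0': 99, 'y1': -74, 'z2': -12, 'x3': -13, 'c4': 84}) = ['val0', 'y1', 'z2', 'x3', 'c4']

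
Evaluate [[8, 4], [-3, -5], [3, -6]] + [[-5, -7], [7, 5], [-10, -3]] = [[3, -3], [4, 0], [-7, -9]]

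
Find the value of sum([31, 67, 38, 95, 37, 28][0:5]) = slice → [31, 67, 38, 95, 37]
31 + 67 + 38 + 95 + 37
= 268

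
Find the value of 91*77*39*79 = 21588567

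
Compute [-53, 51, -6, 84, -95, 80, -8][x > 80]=keep x where x > 80: -53✗, 51✗, -6✗, 84✓, -95✗, 80✗, -8✗
= [84]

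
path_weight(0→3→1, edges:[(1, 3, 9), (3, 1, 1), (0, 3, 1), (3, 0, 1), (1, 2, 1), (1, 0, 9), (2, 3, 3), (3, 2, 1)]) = w(0→3)=1 + w(3→1)=1
= 2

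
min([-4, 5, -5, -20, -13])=-20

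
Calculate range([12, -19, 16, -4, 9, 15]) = 35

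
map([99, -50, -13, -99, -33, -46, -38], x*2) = 99*2=198, -50*2=-100, -13*2=-26, -99*2=-198, -33*2=-66, -46*2=-92, -38*2=-76
= [198, -100, -26, -198, -66, -92, -76]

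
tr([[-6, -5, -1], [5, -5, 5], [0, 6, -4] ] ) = -15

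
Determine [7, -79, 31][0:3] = [7, -79, 31]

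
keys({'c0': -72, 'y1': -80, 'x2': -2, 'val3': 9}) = ['c0', 'y1', 'x2', 'val3']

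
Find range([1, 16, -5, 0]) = 21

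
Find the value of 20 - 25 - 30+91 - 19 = 37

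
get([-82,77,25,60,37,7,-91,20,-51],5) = 7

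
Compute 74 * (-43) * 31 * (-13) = 1282346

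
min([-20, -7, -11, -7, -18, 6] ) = -20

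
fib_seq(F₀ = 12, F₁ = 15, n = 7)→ F_2 = F_1 + F_0 = 27
F_3 = F_2 + F_1 = 42
F_4 = F_3 + F_2 = 69
...
= [12, 15, 27, 42, 69, 111, 180]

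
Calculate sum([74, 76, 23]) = 74 + 76 + 23
= 173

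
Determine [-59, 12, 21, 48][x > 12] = keep x where x > 12: -59✗, 12✗, 21✓, 48✓
= [21, 48]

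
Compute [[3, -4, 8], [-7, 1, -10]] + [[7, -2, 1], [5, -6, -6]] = [[10, -6, 9], [-2, -5, -16]]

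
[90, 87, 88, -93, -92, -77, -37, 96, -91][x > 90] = [96]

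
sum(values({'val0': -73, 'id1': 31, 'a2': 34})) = (-73) + 31 + 34
= -8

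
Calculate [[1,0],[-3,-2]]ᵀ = [[1, -3], [0, -2]]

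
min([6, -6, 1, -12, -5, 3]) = -12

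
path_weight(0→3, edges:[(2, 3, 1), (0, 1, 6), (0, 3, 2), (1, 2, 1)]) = 2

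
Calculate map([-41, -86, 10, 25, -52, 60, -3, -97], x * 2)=[-82, -172, 20, 50, -104, 120, -6, -194]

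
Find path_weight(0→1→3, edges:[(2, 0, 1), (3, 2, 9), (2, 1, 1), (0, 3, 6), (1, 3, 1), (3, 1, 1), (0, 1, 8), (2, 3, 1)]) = 9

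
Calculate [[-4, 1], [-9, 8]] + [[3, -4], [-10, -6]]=[[-1, -3], [-19, 2]]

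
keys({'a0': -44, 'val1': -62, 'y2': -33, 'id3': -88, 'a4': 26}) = ['a0', 'val1', 'y2', 'id3', 'a4']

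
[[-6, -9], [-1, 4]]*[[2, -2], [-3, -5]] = C[0][0] = (-6)*(2) + (-9)*(-3) = 15
C[0][1] = (-6)*(-2) + (-9)*(-5) = 57
C[1][0] = (-1)*(2) + (4)*(-3) = -14
C[1][1] = (-1)*(-2) + (4)*(-5) = -18
= [[15, 57], [-14, -18]]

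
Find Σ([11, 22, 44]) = 11 + 22 + 44
= 77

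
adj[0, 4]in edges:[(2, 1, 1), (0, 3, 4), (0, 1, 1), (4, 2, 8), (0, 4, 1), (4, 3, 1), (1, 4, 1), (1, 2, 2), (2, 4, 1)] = 1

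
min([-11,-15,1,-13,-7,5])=-15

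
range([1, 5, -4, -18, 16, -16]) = 34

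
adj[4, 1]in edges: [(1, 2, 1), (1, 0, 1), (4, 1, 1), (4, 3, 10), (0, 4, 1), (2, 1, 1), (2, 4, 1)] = 1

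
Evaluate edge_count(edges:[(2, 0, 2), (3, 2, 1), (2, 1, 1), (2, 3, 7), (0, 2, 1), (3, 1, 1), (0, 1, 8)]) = 7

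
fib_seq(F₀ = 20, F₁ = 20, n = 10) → F_2 = F_1 + F_0 = 40
F_3 = F_2 + F_1 = 60
F_4 = F_3 + F_2 = 100
...
= [20, 20, 40, 60, 100, 160, 260, 420, 680, 1100]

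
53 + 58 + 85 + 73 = 269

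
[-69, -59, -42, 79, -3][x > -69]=[-59, -42, 79, -3]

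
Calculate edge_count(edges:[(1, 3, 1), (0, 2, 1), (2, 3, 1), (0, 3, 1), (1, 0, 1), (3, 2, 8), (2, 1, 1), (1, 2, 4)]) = 8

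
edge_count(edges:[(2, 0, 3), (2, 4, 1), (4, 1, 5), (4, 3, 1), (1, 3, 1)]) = 5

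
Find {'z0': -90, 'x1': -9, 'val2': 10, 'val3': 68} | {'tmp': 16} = {'z0': -90, 'x1': -9, 'val2': 10, 'val3': 68, 'tmp': 16}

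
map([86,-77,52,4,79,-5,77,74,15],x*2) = 86*2=172, -77*2=-154, 52*2=104, 4*2=8, 79*2=158, -5*2=-10, 77*2=154, 74*2=148, 15*2=30
= [172, -154, 104, 8, 158, -10, 154, 148, 30]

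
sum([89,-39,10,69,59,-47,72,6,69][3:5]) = slice → [69, 59]
69 + 59
= 128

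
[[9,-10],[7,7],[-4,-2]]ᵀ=[[9, 7, -4], [-10, 7, -2]]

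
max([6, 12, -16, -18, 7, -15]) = 12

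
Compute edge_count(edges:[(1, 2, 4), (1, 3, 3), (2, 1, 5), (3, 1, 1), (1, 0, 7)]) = 5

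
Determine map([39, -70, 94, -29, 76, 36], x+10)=[49, -60, 104, -19, 86, 46]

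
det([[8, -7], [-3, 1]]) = -13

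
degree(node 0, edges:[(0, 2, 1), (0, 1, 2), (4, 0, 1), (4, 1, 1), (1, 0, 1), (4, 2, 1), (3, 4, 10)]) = incident: (0,2), (0,1), (4,0), (1,0)
= 4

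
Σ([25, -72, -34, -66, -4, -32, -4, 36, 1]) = -150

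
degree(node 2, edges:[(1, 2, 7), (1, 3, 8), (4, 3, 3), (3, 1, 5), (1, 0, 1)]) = 1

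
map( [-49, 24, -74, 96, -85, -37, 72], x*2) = [-98, 48, -148, 192, -170, -74, 144]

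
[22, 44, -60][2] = -60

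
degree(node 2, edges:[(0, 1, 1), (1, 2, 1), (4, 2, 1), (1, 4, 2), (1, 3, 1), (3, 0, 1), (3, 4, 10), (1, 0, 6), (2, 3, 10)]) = 3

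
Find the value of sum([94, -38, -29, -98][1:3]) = slice → [-38, -29]
(-38) + (-29)
= -67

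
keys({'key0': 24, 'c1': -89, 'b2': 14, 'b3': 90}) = ['key0', 'c1', 'b2', 'b3']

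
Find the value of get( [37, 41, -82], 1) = 41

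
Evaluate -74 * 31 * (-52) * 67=7992296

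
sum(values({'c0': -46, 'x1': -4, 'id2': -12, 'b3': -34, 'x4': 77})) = (-46) + (-4) + (-12) + (-34) + 77
= -19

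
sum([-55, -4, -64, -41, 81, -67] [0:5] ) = slice → [-55, -4, -64, -41, 81]
(-55) + (-4) + (-64) + (-41) + 81
= -83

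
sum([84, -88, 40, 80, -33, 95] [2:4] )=slice → [40, 80]
40 + 80
= 120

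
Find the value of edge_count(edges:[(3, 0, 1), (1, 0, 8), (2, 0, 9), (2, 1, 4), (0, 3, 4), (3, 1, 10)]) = 6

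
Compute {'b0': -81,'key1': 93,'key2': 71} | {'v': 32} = {'b0': -81, 'key1': 93, 'key2': 71, 'v': 32}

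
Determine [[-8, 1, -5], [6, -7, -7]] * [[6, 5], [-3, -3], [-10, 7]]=C[0][0] = (-8)*(6) + (1)*(-3) + (-5)*(-10) = -1
C[0][1] = (-8)*(5) + (1)*(-3) + (-5)*(7) = -78
C[1][0] = (6)*(6) + (-7)*(-3) + (-7)*(-10) = 127
C[1][1] = (6)*(5) + (-7)*(-3) + (-7)*(7) = 2
= [[-1, -78], [127, 2]]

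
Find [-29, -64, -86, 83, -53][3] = 83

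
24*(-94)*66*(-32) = 4764672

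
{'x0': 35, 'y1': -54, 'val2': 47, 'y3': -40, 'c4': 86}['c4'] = 86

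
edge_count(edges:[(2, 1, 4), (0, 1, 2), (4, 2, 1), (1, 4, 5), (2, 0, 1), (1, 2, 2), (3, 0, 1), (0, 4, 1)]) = 8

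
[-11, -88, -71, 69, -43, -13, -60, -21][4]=-43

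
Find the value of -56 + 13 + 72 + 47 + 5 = 81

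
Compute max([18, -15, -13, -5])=18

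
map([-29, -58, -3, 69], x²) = (-29)²=841, (-58)²=3364, (-3)²=9, (69)²=4761
= [841, 3364, 9, 4761]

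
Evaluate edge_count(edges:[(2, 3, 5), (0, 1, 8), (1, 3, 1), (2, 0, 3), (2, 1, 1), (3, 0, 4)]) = 6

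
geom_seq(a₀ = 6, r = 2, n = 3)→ [6, 12, 24]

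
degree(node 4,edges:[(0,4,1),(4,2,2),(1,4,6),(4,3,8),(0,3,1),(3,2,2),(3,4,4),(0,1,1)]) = incident: (0,4), (4,2), (1,4), (4,3), (3,4)
= 5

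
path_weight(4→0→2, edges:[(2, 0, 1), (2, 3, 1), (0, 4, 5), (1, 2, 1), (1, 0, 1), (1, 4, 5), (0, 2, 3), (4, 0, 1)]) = w(4→0)=1 + w(0→2)=3
= 4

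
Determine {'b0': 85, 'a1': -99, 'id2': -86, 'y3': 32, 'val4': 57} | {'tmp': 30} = {'b0': 85, 'a1': -99, 'id2': -86, 'y3': 32, 'val4': 57, 'tmp': 30}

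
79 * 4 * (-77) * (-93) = 2262876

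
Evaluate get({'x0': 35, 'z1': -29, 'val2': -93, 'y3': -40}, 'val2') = -93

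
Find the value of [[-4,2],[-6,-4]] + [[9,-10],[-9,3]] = [[5, -8], [-15, -1]]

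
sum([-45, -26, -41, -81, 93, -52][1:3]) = slice → [-26, -41]
(-26) + (-41)
= -67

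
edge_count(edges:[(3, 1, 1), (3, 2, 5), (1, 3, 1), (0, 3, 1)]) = 4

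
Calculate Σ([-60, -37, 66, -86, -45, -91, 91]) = (-60) + (-37) + 66 + (-86) + (-45) + (-91) + 91
= -162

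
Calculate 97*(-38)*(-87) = 320682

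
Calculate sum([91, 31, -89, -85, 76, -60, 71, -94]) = 91 + 31 + (-89) + (-85) + 76 + (-60) + 71 + (-94)
= -59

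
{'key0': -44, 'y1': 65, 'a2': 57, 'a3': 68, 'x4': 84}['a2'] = 57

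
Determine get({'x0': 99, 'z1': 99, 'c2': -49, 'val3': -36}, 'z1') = 99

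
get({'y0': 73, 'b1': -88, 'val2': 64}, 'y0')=73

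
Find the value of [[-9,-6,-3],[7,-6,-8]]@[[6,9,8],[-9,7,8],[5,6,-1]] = [[-15, -141, -117], [56, -27, 16]]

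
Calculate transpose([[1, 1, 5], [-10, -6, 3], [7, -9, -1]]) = [[1, -10, 7], [1, -6, -9], [5, 3, -1]]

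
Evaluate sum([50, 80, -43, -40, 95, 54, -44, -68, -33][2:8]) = -46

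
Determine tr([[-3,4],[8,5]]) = 2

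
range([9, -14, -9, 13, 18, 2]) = 32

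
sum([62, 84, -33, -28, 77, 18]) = 62 + 84 + (-33) + (-28) + 77 + 18
= 180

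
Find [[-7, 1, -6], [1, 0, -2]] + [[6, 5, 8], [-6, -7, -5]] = [[-1, 6, 2], [-5, -7, -7]]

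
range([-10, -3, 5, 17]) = 27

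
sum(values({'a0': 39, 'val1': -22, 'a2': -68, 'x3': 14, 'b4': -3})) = -40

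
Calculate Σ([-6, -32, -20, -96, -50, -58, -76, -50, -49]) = (-6) + (-32) + (-20) + (-96) + (-50) + (-58) + (-76) + (-50) + (-49)
= -437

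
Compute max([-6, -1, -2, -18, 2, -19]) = 2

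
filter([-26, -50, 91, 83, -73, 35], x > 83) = keep x where x > 83: -26✗, -50✗, 91✓, 83✗, -73✗, 35✗
= [91]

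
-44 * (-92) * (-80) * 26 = -8419840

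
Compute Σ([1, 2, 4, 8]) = 1 + 2 + 4 + 8
= 15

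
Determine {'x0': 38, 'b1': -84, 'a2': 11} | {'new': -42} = {'x0': 38, 'b1': -84, 'a2': 11, 'new': -42}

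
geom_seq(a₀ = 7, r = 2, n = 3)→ a_0 = 7*2^0 = 7
a_1 = 7*2^1 = 14
a_2 = 7*2^2 = 28
= [7, 14, 28]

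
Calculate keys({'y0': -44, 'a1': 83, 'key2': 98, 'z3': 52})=['y0', 'a1', 'key2', 'z3']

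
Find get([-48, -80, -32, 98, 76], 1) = -80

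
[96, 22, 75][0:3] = [96, 22, 75]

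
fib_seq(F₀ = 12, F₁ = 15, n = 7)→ [12, 15, 27, 42, 69, 111, 180]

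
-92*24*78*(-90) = 15500160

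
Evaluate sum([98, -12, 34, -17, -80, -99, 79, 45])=98 + (-12) + 34 + (-17) + (-80) + (-99) + 79 + 45
= 48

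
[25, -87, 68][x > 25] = [68]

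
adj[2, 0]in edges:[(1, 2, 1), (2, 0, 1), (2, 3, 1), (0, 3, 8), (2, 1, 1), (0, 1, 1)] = 1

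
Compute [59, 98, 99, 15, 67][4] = 67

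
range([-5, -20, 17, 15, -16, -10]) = 37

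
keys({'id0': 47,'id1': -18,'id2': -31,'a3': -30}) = ['id0', 'id1', 'id2', 'a3']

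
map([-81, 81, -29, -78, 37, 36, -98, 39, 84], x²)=(-81)²=6561, (81)²=6561, (-29)²=841, (-78)²=6084, (37)²=1369, (36)²=1296, (-98)²=9604, (39)²=1521, (84)²=7056
= [6561, 6561, 841, 6084, 1369, 1296, 9604, 1521, 7056]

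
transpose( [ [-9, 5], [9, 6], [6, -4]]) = [[-9, 9, 6], [5, 6, -4]]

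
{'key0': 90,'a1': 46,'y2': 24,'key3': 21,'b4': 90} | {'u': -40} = {'key0': 90, 'a1': 46, 'y2': 24, 'key3': 21, 'b4': 90, 'u': -40}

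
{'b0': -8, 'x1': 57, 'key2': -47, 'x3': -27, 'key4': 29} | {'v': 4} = {'b0': -8, 'x1': 57, 'key2': -47, 'x3': -27, 'key4': 29, 'v': 4}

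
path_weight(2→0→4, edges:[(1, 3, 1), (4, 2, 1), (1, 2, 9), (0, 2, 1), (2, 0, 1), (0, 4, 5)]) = 6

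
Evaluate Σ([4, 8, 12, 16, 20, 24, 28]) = 4 + 8 + 12 + 16 + 20 + 24 + 28
= 112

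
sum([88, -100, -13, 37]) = 88 + (-100) + (-13) + 37
= 12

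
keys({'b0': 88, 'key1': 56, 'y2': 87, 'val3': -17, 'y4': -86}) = ['b0', 'key1', 'y2', 'val3', 'y4']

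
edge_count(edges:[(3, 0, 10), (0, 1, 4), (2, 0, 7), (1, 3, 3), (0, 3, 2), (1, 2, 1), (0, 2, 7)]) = 7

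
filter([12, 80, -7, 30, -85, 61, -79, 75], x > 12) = [80, 30, 61, 75]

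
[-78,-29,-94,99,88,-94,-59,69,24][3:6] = [99, 88, -94]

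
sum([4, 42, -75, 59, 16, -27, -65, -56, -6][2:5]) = 0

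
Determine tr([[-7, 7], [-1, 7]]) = 0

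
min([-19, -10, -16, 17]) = -19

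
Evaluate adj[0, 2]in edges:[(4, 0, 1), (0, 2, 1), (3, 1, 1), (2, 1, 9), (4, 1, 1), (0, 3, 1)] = 1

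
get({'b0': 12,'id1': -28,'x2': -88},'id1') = -28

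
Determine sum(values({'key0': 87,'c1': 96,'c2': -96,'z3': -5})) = 87 + 96 + (-96) + (-5)
= 82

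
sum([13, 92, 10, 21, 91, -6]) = 13 + 92 + 10 + 21 + 91 + (-6)
= 221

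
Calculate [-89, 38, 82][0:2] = [-89, 38]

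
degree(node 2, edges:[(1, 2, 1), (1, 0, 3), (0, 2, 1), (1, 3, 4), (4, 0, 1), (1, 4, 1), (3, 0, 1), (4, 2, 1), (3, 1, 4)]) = incident: (1,2), (0,2), (4,2)
= 3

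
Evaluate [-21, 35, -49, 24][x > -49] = [-21, 35, 24]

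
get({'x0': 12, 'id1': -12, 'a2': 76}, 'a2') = 76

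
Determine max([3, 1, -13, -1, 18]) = 18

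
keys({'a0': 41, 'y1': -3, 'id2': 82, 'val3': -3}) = ['a0', 'y1', 'id2', 'val3']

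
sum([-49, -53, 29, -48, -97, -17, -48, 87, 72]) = -124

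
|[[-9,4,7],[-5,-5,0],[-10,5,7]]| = (1)*(-9)*det([[-5, 0], [5, 7]]) + (-1)*(4)*det([[-5, 0], [-10, 7]]) + (1)*(7)*det([[-5, -5], [-10, 5]])
= 315 + 140 + -525
= -70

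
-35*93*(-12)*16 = 624960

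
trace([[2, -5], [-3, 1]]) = 3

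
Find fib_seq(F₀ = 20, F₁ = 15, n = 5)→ F_2 = F_1 + F_0 = 35
F_3 = F_2 + F_1 = 50
F_4 = F_3 + F_2 = 85
= [20, 15, 35, 50, 85]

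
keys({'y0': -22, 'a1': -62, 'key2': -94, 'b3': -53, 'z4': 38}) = ['y0', 'a1', 'key2', 'b3', 'z4']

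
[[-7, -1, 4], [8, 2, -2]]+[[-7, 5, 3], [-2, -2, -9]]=[[-14, 4, 7], [6, 0, -11]]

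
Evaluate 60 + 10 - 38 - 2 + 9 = 39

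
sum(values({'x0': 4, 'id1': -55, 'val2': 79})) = 28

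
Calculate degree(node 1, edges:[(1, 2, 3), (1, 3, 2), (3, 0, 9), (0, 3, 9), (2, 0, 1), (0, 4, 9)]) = incident: (1,2), (1,3)
= 2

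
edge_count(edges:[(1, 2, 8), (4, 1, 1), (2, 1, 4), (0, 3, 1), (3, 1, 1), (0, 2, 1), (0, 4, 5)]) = 7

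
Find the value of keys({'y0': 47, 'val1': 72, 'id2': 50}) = ['y0', 'val1', 'id2']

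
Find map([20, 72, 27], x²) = (20)²=400, (72)²=5184, (27)²=729
= [400, 5184, 729]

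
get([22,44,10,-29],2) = 10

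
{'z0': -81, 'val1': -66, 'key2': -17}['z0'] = -81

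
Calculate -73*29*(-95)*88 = 17698120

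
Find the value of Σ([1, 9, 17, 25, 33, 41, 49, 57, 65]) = 297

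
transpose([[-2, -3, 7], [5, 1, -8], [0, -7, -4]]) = [[-2, 5, 0], [-3, 1, -7], [7, -8, -4]]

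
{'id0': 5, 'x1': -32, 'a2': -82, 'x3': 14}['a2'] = -82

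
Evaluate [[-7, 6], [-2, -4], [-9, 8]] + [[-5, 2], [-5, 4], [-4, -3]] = [[-12, 8], [-7, 0], [-13, 5]]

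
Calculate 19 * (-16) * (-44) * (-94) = -1257344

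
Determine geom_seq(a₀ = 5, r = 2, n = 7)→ a_0 = 5*2^0 = 5
a_1 = 5*2^1 = 10
a_2 = 5*2^2 = 20
...
= [5, 10, 20, 40, 80, 160, 320]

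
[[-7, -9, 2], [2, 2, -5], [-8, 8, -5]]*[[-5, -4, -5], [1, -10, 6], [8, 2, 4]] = [[42, 122, -11], [-48, -38, -18], [8, -58, 68]]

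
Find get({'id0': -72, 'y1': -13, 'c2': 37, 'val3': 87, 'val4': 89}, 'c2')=37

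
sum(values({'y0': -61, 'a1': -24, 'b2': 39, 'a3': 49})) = (-61) + (-24) + 39 + 49
= 3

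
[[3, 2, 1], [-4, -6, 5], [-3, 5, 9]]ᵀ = [[3, -4, -3], [2, -6, 5], [1, 5, 9]]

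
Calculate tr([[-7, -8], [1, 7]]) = 0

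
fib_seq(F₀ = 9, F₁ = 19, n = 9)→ F_2 = F_1 + F_0 = 28
F_3 = F_2 + F_1 = 47
F_4 = F_3 + F_2 = 75
...
= [9, 19, 28, 47, 75, 122, 197, 319, 516]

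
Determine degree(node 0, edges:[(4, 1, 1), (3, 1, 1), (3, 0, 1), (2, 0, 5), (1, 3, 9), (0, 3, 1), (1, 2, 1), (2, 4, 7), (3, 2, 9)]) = 3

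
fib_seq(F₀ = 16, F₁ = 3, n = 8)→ F_2 = F_1 + F_0 = 19
F_3 = F_2 + F_1 = 22
F_4 = F_3 + F_2 = 41
...
= [16, 3, 19, 22, 41, 63, 104, 167]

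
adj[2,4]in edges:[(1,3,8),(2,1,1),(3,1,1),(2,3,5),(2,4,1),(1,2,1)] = 1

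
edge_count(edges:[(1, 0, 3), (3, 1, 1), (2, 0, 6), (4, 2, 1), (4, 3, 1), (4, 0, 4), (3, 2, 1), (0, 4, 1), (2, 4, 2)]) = 9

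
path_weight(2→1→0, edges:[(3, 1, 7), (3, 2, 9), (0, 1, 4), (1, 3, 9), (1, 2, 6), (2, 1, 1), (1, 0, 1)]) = w(2→1)=1 + w(1→0)=1
= 2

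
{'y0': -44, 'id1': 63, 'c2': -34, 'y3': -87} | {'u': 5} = {'y0': -44, 'id1': 63, 'c2': -34, 'y3': -87, 'u': 5}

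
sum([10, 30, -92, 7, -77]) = 10 + 30 + (-92) + 7 + (-77)
= -122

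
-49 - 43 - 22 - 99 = -213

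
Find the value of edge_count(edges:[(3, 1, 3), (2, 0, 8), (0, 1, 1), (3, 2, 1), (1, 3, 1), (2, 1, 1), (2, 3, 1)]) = 7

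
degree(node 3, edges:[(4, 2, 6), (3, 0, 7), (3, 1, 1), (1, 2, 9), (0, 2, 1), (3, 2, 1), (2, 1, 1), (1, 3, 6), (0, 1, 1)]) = incident: (3,0), (3,1), (3,2), (1,3)
= 4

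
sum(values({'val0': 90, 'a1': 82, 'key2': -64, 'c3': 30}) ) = 138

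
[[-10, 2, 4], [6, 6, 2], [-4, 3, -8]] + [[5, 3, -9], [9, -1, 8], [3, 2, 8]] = [[-5, 5, -5], [15, 5, 10], [-1, 5, 0]]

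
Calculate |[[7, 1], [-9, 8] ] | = (7)*(8) - (1)*(-9)
= 65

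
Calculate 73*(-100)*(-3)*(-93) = -2036700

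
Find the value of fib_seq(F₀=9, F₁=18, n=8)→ [9, 18, 27, 45, 72, 117, 189, 306]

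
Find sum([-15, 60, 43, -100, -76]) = (-15) + 60 + 43 + (-100) + (-76)
= -88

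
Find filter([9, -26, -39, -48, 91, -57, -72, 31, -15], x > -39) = keep x where x > -39: 9✓, -26✓, -39✗, -48✗, 91✓, -57✗, -72✗, 31✓, -15✓
= [9, -26, 91, 31, -15]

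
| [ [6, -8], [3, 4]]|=(6)*(4) - (-8)*(3)
= 48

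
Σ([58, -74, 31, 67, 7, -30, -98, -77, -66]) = 58 + (-74) + 31 + 67 + 7 + (-30) + (-98) + (-77) + (-66)
= -182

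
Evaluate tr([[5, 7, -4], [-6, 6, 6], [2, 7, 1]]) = diagonal: 5 + 6 + 1
= 12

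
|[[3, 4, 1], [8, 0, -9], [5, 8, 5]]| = -60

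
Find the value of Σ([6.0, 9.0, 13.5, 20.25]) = 48.75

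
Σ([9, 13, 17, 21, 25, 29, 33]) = 9 + 13 + 17 + 21 + 25 + 29 + 33
= 147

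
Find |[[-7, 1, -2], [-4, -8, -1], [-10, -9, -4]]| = (1)*(-7)*det([[-8, -1], [-9, -4]]) + (-1)*(1)*det([[-4, -1], [-10, -4]]) + (1)*(-2)*det([[-4, -8], [-10, -9]])
= -161 + -6 + 88
= -79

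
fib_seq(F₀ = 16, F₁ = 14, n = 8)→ [16, 14, 30, 44, 74, 118, 192, 310]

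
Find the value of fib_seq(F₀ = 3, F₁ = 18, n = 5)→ F_2 = F_1 + F_0 = 21
F_3 = F_2 + F_1 = 39
F_4 = F_3 + F_2 = 60
= [3, 18, 21, 39, 60]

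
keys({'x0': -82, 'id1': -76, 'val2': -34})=['x0', 'id1', 'val2']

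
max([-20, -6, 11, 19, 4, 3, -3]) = 19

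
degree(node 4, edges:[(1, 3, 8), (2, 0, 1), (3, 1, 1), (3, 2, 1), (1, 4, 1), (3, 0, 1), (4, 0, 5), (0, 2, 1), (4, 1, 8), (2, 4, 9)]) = incident: (1,4), (4,0), (4,1), (2,4)
= 4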